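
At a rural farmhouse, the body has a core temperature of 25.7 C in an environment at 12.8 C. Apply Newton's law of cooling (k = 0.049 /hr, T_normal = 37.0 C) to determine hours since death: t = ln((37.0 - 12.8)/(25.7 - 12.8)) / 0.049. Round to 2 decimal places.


Using Newton's law of cooling:
t = ln((T_normal - T_ambient) / (T_body - T_ambient)) / k
T_normal - T_ambient = 24.2
T_body - T_ambient = 12.9
Ratio = 1.875969
ln(ratio) = 0.629125
t = 0.629125 / 0.049 = 12.84 hours

12.84


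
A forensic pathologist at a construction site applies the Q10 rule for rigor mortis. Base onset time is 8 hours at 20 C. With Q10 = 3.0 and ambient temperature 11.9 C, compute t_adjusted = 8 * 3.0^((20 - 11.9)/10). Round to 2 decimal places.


Rigor mortis time adjustment:
Exponent = (T_ref - T_actual) / 10 = (20 - 11.9) / 10 = 0.81
Q10 factor = 3.0^0.81 = 2.43483
t_adjusted = 8 * 2.43483 = 19.48 hours

19.48


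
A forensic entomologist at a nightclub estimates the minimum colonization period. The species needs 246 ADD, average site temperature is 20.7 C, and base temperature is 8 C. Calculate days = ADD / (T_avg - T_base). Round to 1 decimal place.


Insect development time:
Effective temperature = avg_temp - T_base = 20.7 - 8 = 12.7 C
Days = ADD / effective_temp = 246 / 12.7 = 19.4 days

19.4


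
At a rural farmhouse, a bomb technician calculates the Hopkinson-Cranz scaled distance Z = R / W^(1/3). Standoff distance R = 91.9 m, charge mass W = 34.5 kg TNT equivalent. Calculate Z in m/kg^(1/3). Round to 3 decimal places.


Scaled distance calculation:
W^(1/3) = 34.5^(1/3) = 3.255415
Z = R / W^(1/3) = 91.9 / 3.255415
Z = 28.230 m/kg^(1/3)

28.230


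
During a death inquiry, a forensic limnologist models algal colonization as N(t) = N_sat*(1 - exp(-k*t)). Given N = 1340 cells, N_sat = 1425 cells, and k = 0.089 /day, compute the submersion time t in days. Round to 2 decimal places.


PMSI from diatom colonization curve:
N / N_sat = 1340 / 1425 = 0.940351
1 - N/N_sat = 0.059649
ln(1 - N/N_sat) = -2.819278
t = -ln(1 - N/N_sat) / k = -(-2.819278) / 0.089 = 31.68 days

31.68


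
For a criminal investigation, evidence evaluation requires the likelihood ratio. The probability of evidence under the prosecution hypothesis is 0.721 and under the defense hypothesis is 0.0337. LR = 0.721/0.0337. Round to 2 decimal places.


Likelihood ratio calculation:
LR = P(E|Hp) / P(E|Hd)
LR = 0.721 / 0.0337
LR = 21.39

21.39


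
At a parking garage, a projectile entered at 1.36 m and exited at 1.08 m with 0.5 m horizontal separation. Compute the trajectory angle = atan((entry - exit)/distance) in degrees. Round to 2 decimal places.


Bullet trajectory angle:
Height difference = 1.36 - 1.08 = 0.28 m
angle = atan(0.28 / 0.5)
angle = atan(0.56)
angle = 29.25 degrees

29.25


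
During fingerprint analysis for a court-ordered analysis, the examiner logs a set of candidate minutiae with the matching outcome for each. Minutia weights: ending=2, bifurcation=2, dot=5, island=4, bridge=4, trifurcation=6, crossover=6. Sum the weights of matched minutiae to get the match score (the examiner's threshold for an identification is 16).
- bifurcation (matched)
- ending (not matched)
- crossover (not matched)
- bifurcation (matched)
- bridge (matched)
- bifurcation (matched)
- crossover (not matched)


Weighted minutiae match score:
  bifurcation: matched, +2 (running total 2)
  ending: not matched, +0
  crossover: not matched, +0
  bifurcation: matched, +2 (running total 4)
  bridge: matched, +4 (running total 8)
  bifurcation: matched, +2 (running total 10)
  crossover: not matched, +0
Total score = 10
Threshold = 16; verdict = inconclusive

10


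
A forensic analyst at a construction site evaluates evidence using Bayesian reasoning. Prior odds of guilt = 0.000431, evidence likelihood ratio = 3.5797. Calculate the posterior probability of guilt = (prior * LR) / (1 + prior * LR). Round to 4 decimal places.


Bayesian evidence evaluation:
Posterior odds = prior_odds * LR = 0.000431 * 3.5797 = 0.001542851
Posterior probability = posterior_odds / (1 + posterior_odds)
= 0.001542851 / (1 + 0.001542851)
= 0.001542851 / 1.001542851
= 0.0015

0.0015


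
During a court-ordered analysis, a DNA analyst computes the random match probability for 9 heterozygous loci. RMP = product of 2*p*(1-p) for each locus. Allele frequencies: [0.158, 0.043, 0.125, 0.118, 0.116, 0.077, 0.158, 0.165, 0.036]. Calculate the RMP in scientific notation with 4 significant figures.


Computing RMP for 9 loci:
Locus 1: 2 * 0.158 * 0.842 = 0.266072
Locus 2: 2 * 0.043 * 0.957 = 0.082302
Locus 3: 2 * 0.125 * 0.875 = 0.21875
Locus 4: 2 * 0.118 * 0.882 = 0.208152
Locus 5: 2 * 0.116 * 0.884 = 0.205088
Locus 6: 2 * 0.077 * 0.923 = 0.142142
Locus 7: 2 * 0.158 * 0.842 = 0.266072
Locus 8: 2 * 0.165 * 0.835 = 0.27555
Locus 9: 2 * 0.036 * 0.964 = 0.069408
RMP = 1.479e-07

1.479e-07


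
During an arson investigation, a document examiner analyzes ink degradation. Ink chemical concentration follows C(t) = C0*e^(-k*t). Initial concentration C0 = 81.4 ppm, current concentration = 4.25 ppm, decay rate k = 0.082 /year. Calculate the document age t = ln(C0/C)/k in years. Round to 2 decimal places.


Document age estimation:
C0/C = 81.4 / 4.25 = 19.152941
ln(C0/C) = 2.952456
t = 2.952456 / 0.082 = 36.01 years

36.01


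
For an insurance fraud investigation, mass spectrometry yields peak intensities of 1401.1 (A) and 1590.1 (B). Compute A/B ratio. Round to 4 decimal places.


Spectral peak ratio:
Peak A = 1401.1 counts
Peak B = 1590.1 counts
Ratio = 1401.1 / 1590.1 = 0.8811

0.8811


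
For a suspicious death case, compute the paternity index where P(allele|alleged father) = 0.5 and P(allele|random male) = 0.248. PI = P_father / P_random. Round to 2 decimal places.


Paternity Index calculation:
PI = P(allele|father) / P(allele|random)
PI = 0.5 / 0.248
PI = 2.02

2.02


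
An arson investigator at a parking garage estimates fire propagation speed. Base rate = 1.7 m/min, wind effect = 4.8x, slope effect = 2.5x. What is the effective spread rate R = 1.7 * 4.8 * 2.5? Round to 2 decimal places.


Fire spread rate calculation:
R = R0 * wind_factor * slope_factor
= 1.7 * 4.8 * 2.5
= 8.16 * 2.5
= 20.40 m/min

20.40


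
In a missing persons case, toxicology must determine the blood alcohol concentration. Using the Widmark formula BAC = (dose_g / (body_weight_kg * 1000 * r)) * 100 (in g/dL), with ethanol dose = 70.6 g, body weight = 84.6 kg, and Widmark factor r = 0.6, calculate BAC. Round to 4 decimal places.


Applying the Widmark formula:
BAC = (dose_g / (body_wt * 1000 * r)) * 100
Denominator = 84.6 * 1000 * 0.6 = 50760
BAC = (70.6 / 50760) * 100
BAC = 0.1391 g/dL

0.1391


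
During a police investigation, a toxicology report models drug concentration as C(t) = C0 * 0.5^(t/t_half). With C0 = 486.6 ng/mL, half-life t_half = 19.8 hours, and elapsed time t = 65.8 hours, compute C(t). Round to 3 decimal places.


Drug concentration decay:
Number of half-lives = t / t_half = 65.8 / 19.8 = 3.323232
Decay factor = 0.5^3.323232 = 0.09990966
C(t) = 486.6 * 0.09990966 = 48.616 ng/mL

48.616


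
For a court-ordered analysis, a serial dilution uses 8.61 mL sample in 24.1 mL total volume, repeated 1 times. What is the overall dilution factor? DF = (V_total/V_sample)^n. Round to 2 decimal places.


Dilution factor calculation:
Single dilution = V_total / V_sample = 24.1 / 8.61 ≈ 2.799071
Number of dilutions = 1
Total DF = (24.1 / 8.61)^1 (full precision, rounded at the end) = 2.80

2.80


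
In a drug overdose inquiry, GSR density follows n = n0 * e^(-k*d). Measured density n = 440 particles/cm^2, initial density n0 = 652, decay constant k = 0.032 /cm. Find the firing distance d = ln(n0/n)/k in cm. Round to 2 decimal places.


GSR distance calculation:
n0/n = 652 / 440 = 1.481818
ln(n0/n) = 0.39327
d = 0.39327 / 0.032 = 12.29 cm

12.29


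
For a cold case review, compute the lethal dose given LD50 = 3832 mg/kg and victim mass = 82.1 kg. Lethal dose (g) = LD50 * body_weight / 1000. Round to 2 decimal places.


Lethal dose calculation:
Lethal dose = LD50 * body_weight / 1000
= 3832 * 82.1 / 1000
= 314607.2 / 1000
= 314.61 g

314.61


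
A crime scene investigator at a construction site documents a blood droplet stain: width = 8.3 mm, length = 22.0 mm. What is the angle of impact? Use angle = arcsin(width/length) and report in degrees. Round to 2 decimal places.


Blood spatter impact angle calculation:
width / length = 8.3 / 22.0 = 0.377273
angle = arcsin(0.377273)
angle = 22.16 degrees

22.16


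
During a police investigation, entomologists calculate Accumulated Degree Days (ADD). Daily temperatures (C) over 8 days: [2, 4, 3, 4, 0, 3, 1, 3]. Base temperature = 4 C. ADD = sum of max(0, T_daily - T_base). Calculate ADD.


Computing ADD day by day:
Day 1: max(0, 2 - 4) = 0
Day 2: max(0, 4 - 4) = 0
Day 3: max(0, 3 - 4) = 0
Day 4: max(0, 4 - 4) = 0
Day 5: max(0, 0 - 4) = 0
Day 6: max(0, 3 - 4) = 0
Day 7: max(0, 1 - 4) = 0
Day 8: max(0, 3 - 4) = 0
Total ADD = 0

0


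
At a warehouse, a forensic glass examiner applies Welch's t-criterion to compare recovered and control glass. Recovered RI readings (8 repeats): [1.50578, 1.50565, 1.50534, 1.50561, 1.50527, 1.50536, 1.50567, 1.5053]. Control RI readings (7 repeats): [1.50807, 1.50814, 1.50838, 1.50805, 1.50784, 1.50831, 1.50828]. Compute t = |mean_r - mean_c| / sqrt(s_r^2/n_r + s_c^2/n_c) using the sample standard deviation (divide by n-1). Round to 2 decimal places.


Welch's t-criterion for glass RI comparison:
Recovered mean = sum / n_r = 12.04398 / 8 = 1.5054975
Control mean = sum / n_c = 10.55707 / 7 = 1.5081529
Recovered sample variance s_r^2 = 3.99929e-08
Control sample variance s_c^2 = 3.46571e-08
Welch SE (unpooled) = sqrt(s_r^2/n_r + s_c^2/n_c) = sqrt(4.99911e-09 + 4.95102e-09) = sqrt(9.95013e-09) = 9.97503e-05
|mean_r - mean_c| = 0.00265536
t = 0.00265536 / 9.97503e-05 = 26.62

26.62


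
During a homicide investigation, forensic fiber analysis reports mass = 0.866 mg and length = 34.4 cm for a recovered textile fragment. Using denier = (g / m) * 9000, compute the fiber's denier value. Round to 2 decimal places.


Denier calculation:
Mass in grams = 0.866 mg / 1000 = 0.000866 g
Length in meters = 34.4 cm / 100 = 0.344 m
Linear density = mass / length = 0.000866 / 0.344 = 0.00251744 g/m
Denier = (g/m) * 9000 = 0.00251744 * 9000 = 22.66

22.66


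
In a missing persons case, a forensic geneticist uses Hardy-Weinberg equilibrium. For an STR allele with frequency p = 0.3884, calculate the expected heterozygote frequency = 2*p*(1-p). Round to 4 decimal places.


Hardy-Weinberg heterozygote frequency:
q = 1 - p = 1 - 0.3884 = 0.6116
2pq = 2 * 0.3884 * 0.6116 = 0.4751

0.4751


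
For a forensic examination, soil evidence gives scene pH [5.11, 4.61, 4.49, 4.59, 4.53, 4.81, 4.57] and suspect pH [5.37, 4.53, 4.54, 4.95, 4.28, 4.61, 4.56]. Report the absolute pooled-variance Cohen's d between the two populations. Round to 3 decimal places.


Pooled-variance Cohen's d for soil pH comparison:
Scene mean = 32.71 / 7 = 4.672857
Suspect mean = 32.84 / 7 = 4.691429
Scene sample variance s_s^2 = 0.047524
Suspect sample variance s_c^2 = 0.128248
Pooled variance = ((n_s-1)*s_s^2 + (n_c-1)*s_c^2) / (n_s + n_c - 2) = 0.087886
Pooled SD = sqrt(0.087886) = 0.296456
Mean difference = -0.018571
|d| = |-0.018571| / 0.296456 = 0.063

0.063


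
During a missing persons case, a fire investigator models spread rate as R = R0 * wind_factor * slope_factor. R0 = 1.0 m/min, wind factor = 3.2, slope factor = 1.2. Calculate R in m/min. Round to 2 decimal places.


Fire spread rate calculation:
R = R0 * wind_factor * slope_factor
= 1.0 * 3.2 * 1.2
= 3.2 * 1.2
= 3.84 m/min

3.84


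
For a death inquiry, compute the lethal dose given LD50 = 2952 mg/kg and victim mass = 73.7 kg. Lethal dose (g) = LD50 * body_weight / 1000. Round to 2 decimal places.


Lethal dose calculation:
Lethal dose = LD50 * body_weight / 1000
= 2952 * 73.7 / 1000
= 217562.4 / 1000
= 217.56 g

217.56


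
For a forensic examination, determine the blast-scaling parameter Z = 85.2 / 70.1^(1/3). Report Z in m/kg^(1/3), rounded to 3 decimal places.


Scaled distance calculation:
W^(1/3) = 70.1^(1/3) = 4.123247
Z = R / W^(1/3) = 85.2 / 4.123247
Z = 20.663 m/kg^(1/3)

20.663


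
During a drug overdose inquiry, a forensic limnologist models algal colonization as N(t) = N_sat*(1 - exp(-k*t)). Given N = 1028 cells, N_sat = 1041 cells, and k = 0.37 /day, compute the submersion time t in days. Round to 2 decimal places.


PMSI from diatom colonization curve:
N / N_sat = 1028 / 1041 = 0.987512
1 - N/N_sat = 0.012488
ln(1 - N/N_sat) = -4.382987
t = -ln(1 - N/N_sat) / k = -(-4.382987) / 0.37 = 11.85 days

11.85


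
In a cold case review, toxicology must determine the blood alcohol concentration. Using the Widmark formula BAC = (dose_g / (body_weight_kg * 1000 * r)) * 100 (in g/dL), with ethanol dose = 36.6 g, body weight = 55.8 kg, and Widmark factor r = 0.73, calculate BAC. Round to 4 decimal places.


Applying the Widmark formula:
BAC = (dose_g / (body_wt * 1000 * r)) * 100
Denominator = 55.8 * 1000 * 0.73 = 40734
BAC = (36.6 / 40734) * 100
BAC = 0.0899 g/dL

0.0899


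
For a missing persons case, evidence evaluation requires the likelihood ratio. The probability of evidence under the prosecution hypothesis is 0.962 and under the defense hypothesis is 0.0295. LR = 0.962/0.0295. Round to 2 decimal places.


Likelihood ratio calculation:
LR = P(E|Hp) / P(E|Hd)
LR = 0.962 / 0.0295
LR = 32.61

32.61


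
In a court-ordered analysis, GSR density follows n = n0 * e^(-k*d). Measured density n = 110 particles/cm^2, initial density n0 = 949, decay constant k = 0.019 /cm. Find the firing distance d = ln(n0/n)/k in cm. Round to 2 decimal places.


GSR distance calculation:
n0/n = 949 / 110 = 8.627273
ln(n0/n) = 2.154928
d = 2.154928 / 0.019 = 113.42 cm

113.42


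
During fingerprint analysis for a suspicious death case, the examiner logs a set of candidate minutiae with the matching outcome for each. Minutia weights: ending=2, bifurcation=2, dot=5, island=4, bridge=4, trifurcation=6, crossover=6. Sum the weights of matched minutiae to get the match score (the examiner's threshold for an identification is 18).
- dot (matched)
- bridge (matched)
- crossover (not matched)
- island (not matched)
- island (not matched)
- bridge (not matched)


Weighted minutiae match score:
  dot: matched, +5 (running total 5)
  bridge: matched, +4 (running total 9)
  crossover: not matched, +0
  island: not matched, +0
  island: not matched, +0
  bridge: not matched, +0
Total score = 9
Threshold = 18; verdict = inconclusive

9


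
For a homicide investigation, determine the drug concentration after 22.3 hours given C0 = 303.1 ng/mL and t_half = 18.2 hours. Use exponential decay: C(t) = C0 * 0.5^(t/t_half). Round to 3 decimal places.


Drug concentration decay:
Number of half-lives = t / t_half = 22.3 / 18.2 = 1.225275
Decay factor = 0.5^1.225275 = 0.42771598
C(t) = 303.1 * 0.42771598 = 129.641 ng/mL

129.641


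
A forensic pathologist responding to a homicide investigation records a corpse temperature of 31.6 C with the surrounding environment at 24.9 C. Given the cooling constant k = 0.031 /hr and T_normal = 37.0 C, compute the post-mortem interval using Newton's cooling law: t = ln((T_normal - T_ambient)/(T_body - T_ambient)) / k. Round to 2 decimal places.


Using Newton's law of cooling:
t = ln((T_normal - T_ambient) / (T_body - T_ambient)) / k
T_normal - T_ambient = 12.1
T_body - T_ambient = 6.7
Ratio = 1.80597
ln(ratio) = 0.591098
t = 0.591098 / 0.031 = 19.07 hours

19.07


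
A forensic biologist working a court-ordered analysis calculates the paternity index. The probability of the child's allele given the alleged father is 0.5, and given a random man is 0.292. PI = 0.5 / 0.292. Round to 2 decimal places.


Paternity Index calculation:
PI = P(allele|father) / P(allele|random)
PI = 0.5 / 0.292
PI = 1.71

1.71


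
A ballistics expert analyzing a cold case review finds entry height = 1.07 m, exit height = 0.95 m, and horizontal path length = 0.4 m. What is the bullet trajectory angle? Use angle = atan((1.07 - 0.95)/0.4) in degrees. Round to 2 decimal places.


Bullet trajectory angle:
Height difference = 1.07 - 0.95 = 0.12 m
angle = atan(0.12 / 0.4)
angle = atan(0.3)
angle = 16.70 degrees

16.70


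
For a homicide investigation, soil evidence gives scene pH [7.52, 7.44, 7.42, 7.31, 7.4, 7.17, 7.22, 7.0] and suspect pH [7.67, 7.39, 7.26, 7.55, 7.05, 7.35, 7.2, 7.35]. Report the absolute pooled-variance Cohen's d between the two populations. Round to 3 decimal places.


Pooled-variance Cohen's d for soil pH comparison:
Scene mean = 58.48 / 8 = 7.31
Suspect mean = 58.82 / 8 = 7.3525
Scene sample variance s_s^2 = 0.029286
Suspect sample variance s_c^2 = 0.037793
Pooled variance = ((n_s-1)*s_s^2 + (n_c-1)*s_c^2) / (n_s + n_c - 2) = 0.033539
Pooled SD = sqrt(0.033539) = 0.183137
Mean difference = -0.0425
|d| = |-0.0425| / 0.183137 = 0.232

0.232


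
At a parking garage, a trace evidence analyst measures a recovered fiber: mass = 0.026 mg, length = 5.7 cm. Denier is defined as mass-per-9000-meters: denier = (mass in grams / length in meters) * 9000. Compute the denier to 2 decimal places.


Denier calculation:
Mass in grams = 0.026 mg / 1000 = 0.000026 g
Length in meters = 5.7 cm / 100 = 0.057 m
Linear density = mass / length = 0.000026 / 0.057 = 0.00045614 g/m
Denier = (g/m) * 9000 = 0.00045614 * 9000 = 4.11

4.11


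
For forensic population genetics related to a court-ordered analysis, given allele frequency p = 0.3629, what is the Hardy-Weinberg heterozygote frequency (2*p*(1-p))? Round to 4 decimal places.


Hardy-Weinberg heterozygote frequency:
q = 1 - p = 1 - 0.3629 = 0.6371
2pq = 2 * 0.3629 * 0.6371 = 0.4624

0.4624


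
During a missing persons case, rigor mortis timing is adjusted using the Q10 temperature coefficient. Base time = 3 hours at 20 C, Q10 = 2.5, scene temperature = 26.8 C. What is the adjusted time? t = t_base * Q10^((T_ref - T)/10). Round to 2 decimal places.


Rigor mortis time adjustment:
Exponent = (T_ref - T_actual) / 10 = (20 - 26.8) / 10 = -0.68
Q10 factor = 2.5^-0.68 = 0.53629
t_adjusted = 3 * 0.53629 = 1.61 hours

1.61


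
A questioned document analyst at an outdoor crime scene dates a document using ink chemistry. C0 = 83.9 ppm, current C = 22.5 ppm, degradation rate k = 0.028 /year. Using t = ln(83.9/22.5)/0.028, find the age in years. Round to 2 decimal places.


Document age estimation:
C0/C = 83.9 / 22.5 = 3.728889
ln(C0/C) = 1.31611
t = 1.31611 / 0.028 = 47.00 years

47.00


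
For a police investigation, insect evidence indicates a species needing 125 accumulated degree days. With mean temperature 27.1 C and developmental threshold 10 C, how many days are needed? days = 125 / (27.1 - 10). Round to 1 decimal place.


Insect development time:
Effective temperature = avg_temp - T_base = 27.1 - 10 = 17.1 C
Days = ADD / effective_temp = 125 / 17.1 = 7.3 days

7.3


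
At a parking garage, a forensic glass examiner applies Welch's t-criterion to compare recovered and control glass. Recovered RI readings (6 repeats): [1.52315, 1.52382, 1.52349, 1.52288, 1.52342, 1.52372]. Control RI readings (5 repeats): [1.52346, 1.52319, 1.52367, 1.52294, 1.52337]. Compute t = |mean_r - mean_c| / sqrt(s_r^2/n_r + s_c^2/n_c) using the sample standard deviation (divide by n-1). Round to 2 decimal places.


Welch's t-criterion for glass RI comparison:
Recovered mean = sum / n_r = 9.14048 / 6 = 1.5234133
Control mean = sum / n_c = 7.61663 / 5 = 1.523326
Recovered sample variance s_r^2 = 1.23827e-07
Control sample variance s_c^2 = 7.643e-08
Welch SE (unpooled) = sqrt(s_r^2/n_r + s_c^2/n_c) = sqrt(2.06378e-08 + 1.5286e-08) = sqrt(3.59238e-08) = 0.000189536
|mean_r - mean_c| = 8.73333e-05
t = 8.73333e-05 / 0.000189536 = 0.46

0.46


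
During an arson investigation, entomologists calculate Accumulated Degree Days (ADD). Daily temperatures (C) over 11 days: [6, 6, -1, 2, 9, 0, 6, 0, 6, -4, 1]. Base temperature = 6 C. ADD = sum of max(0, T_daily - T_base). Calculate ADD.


Computing ADD day by day:
Day 1: max(0, 6 - 6) = 0
Day 2: max(0, 6 - 6) = 0
Day 3: max(0, -1 - 6) = 0
Day 4: max(0, 2 - 6) = 0
Day 5: max(0, 9 - 6) = 3
Day 6: max(0, 0 - 6) = 0
Day 7: max(0, 6 - 6) = 0
Day 8: max(0, 0 - 6) = 0
Day 9: max(0, 6 - 6) = 0
Day 10: max(0, -4 - 6) = 0
Day 11: max(0, 1 - 6) = 0
Total ADD = 3

3


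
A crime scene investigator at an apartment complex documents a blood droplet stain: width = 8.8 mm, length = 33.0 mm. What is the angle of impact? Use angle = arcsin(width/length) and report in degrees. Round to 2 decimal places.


Blood spatter impact angle calculation:
width / length = 8.8 / 33.0 = 0.266667
angle = arcsin(0.266667)
angle = 15.47 degrees

15.47


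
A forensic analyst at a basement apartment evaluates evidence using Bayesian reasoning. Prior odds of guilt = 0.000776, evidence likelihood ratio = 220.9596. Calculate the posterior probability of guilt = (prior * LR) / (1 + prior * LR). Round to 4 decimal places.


Bayesian evidence evaluation:
Posterior odds = prior_odds * LR = 0.000776 * 220.9596 = 0.1714646
Posterior probability = posterior_odds / (1 + posterior_odds)
= 0.1714646 / (1 + 0.1714646)
= 0.1714646 / 1.1714646
= 0.1464

0.1464


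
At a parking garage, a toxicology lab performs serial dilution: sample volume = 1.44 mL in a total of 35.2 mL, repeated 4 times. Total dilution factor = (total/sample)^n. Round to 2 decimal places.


Dilution factor calculation:
Single dilution = V_total / V_sample = 35.2 / 1.44 ≈ 24.444444
Number of dilutions = 4
Total DF = (35.2 / 1.44)^4 (full precision, rounded at the end) = 357043.13

357043.13


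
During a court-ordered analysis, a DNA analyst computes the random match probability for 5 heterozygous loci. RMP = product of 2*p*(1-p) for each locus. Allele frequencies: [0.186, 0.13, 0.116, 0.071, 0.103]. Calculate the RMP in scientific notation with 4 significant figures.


Computing RMP for 5 loci:
Locus 1: 2 * 0.186 * 0.814 = 0.302808
Locus 2: 2 * 0.13 * 0.87 = 0.2262
Locus 3: 2 * 0.116 * 0.884 = 0.205088
Locus 4: 2 * 0.071 * 0.929 = 0.131918
Locus 5: 2 * 0.103 * 0.897 = 0.184782
RMP = 3.424e-04

3.424e-04


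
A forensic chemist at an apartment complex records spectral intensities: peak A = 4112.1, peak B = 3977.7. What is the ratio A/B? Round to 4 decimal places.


Spectral peak ratio:
Peak A = 4112.1 counts
Peak B = 3977.7 counts
Ratio = 4112.1 / 3977.7 = 1.0338

1.0338


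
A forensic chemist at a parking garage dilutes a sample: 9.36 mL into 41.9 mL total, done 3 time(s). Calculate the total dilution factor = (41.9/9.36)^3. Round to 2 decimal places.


Dilution factor calculation:
Single dilution = V_total / V_sample = 41.9 / 9.36 ≈ 4.476496
Number of dilutions = 3
Total DF = (41.9 / 9.36)^3 (full precision, rounded at the end) = 89.70

89.70


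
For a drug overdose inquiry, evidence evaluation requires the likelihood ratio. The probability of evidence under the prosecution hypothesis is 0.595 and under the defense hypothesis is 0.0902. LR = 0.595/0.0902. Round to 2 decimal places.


Likelihood ratio calculation:
LR = P(E|Hp) / P(E|Hd)
LR = 0.595 / 0.0902
LR = 6.60

6.60


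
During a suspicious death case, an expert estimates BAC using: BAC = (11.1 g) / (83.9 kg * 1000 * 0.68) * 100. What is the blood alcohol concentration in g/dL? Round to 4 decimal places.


Applying the Widmark formula:
BAC = (dose_g / (body_wt * 1000 * r)) * 100
Denominator = 83.9 * 1000 * 0.68 = 57052
BAC = (11.1 / 57052) * 100
BAC = 0.0195 g/dL

0.0195


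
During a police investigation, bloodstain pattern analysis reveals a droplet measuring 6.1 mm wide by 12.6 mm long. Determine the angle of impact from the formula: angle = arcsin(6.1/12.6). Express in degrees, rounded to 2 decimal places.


Blood spatter impact angle calculation:
width / length = 6.1 / 12.6 = 0.484127
angle = arcsin(0.484127)
angle = 28.96 degrees

28.96


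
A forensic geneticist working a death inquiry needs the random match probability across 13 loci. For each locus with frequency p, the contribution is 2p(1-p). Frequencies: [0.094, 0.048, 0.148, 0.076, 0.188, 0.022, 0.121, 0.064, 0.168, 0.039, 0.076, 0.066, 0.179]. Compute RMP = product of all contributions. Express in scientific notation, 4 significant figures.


Computing RMP for 13 loci:
Locus 1: 2 * 0.094 * 0.906 = 0.170328
Locus 2: 2 * 0.048 * 0.952 = 0.091392
Locus 3: 2 * 0.148 * 0.852 = 0.252192
Locus 4: 2 * 0.076 * 0.924 = 0.140448
Locus 5: 2 * 0.188 * 0.812 = 0.305312
Locus 6: 2 * 0.022 * 0.978 = 0.043032
Locus 7: 2 * 0.121 * 0.879 = 0.212718
Locus 8: 2 * 0.064 * 0.936 = 0.119808
Locus 9: 2 * 0.168 * 0.832 = 0.279552
Locus 10: 2 * 0.039 * 0.961 = 0.074958
Locus 11: 2 * 0.076 * 0.924 = 0.140448
Locus 12: 2 * 0.066 * 0.934 = 0.123288
Locus 13: 2 * 0.179 * 0.821 = 0.293918
RMP = 1.969e-11

1.969e-11


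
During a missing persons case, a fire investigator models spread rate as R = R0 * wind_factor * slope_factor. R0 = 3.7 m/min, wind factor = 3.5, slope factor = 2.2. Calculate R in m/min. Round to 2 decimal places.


Fire spread rate calculation:
R = R0 * wind_factor * slope_factor
= 3.7 * 3.5 * 2.2
= 12.95 * 2.2
= 28.49 m/min

28.49


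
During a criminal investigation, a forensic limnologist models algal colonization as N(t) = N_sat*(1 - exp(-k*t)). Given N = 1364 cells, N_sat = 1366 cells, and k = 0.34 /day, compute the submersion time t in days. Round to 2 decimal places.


PMSI from diatom colonization curve:
N / N_sat = 1364 / 1366 = 0.998536
1 - N/N_sat = 0.001464
ln(1 - N/N_sat) = -6.526583
t = -ln(1 - N/N_sat) / k = -(-6.526583) / 0.34 = 19.20 days

19.20


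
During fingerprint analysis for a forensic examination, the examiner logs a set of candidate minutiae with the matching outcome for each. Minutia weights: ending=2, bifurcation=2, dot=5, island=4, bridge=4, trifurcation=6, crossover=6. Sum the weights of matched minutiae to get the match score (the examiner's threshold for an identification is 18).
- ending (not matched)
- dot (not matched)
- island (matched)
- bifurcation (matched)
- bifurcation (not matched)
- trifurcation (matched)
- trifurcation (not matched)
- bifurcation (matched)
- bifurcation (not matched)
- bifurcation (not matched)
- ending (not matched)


Weighted minutiae match score:
  ending: not matched, +0
  dot: not matched, +0
  island: matched, +4 (running total 4)
  bifurcation: matched, +2 (running total 6)
  bifurcation: not matched, +0
  trifurcation: matched, +6 (running total 12)
  trifurcation: not matched, +0
  bifurcation: matched, +2 (running total 14)
  bifurcation: not matched, +0
  bifurcation: not matched, +0
  ending: not matched, +0
Total score = 14
Threshold = 18; verdict = inconclusive

14


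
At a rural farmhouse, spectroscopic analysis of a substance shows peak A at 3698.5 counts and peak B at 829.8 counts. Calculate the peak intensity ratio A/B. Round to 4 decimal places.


Spectral peak ratio:
Peak A = 3698.5 counts
Peak B = 829.8 counts
Ratio = 3698.5 / 829.8 = 4.4571

4.4571


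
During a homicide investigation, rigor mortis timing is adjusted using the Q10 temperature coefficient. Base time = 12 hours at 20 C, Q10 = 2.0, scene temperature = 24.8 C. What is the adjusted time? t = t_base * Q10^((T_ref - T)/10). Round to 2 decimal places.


Rigor mortis time adjustment:
Exponent = (T_ref - T_actual) / 10 = (20 - 24.8) / 10 = -0.48
Q10 factor = 2.0^-0.48 = 0.71698
t_adjusted = 12 * 0.71698 = 8.60 hours

8.60


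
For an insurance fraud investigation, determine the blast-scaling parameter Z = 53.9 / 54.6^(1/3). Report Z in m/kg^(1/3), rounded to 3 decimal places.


Scaled distance calculation:
W^(1/3) = 54.6^(1/3) = 3.793711
Z = R / W^(1/3) = 53.9 / 3.793711
Z = 14.208 m/kg^(1/3)

14.208


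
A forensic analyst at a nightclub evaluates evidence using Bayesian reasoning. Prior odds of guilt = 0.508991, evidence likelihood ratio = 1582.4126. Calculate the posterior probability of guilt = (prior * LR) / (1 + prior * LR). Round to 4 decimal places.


Bayesian evidence evaluation:
Posterior odds = prior_odds * LR = 0.508991 * 1582.4126 = 805.4338
Posterior probability = posterior_odds / (1 + posterior_odds)
= 805.4338 / (1 + 805.4338)
= 805.4338 / 806.4338
= 0.9988

0.9988


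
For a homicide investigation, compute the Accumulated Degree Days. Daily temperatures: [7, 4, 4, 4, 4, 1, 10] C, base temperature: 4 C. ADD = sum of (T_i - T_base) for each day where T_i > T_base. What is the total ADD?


Computing ADD day by day:
Day 1: max(0, 7 - 4) = 3
Day 2: max(0, 4 - 4) = 0
Day 3: max(0, 4 - 4) = 0
Day 4: max(0, 4 - 4) = 0
Day 5: max(0, 4 - 4) = 0
Day 6: max(0, 1 - 4) = 0
Day 7: max(0, 10 - 4) = 6
Total ADD = 9

9


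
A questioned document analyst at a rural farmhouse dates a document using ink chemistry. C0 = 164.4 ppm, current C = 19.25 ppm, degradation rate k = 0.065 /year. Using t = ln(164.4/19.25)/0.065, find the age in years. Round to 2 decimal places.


Document age estimation:
C0/C = 164.4 / 19.25 = 8.54026
ln(C0/C) = 2.144791
t = 2.144791 / 0.065 = 33.00 years

33.00


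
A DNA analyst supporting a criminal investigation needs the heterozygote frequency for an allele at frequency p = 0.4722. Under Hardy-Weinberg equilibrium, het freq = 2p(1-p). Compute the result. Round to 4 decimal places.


Hardy-Weinberg heterozygote frequency:
q = 1 - p = 1 - 0.4722 = 0.5278
2pq = 2 * 0.4722 * 0.5278 = 0.4985

0.4985


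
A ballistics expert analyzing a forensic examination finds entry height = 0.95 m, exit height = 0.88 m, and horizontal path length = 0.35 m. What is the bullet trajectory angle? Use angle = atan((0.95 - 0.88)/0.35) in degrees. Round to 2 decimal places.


Bullet trajectory angle:
Height difference = 0.95 - 0.88 = 0.07 m
angle = atan(0.07 / 0.35)
angle = atan(0.2)
angle = 11.31 degrees

11.31


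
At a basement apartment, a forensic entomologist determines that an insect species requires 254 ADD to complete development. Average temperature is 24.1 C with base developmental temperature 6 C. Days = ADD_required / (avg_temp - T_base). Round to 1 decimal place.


Insect development time:
Effective temperature = avg_temp - T_base = 24.1 - 6 = 18.1 C
Days = ADD / effective_temp = 254 / 18.1 = 14.0 days

14.0


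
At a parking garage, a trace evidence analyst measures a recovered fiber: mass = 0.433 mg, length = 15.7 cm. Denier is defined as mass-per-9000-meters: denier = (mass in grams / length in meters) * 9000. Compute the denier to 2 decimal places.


Denier calculation:
Mass in grams = 0.433 mg / 1000 = 0.000433 g
Length in meters = 15.7 cm / 100 = 0.157 m
Linear density = mass / length = 0.000433 / 0.157 = 0.00275796 g/m
Denier = (g/m) * 9000 = 0.00275796 * 9000 = 24.82

24.82


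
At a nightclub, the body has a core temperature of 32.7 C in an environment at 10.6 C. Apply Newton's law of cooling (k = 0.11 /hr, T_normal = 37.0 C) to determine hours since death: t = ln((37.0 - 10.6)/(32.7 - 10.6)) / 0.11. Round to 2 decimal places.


Using Newton's law of cooling:
t = ln((T_normal - T_ambient) / (T_body - T_ambient)) / k
T_normal - T_ambient = 26.4
T_body - T_ambient = 22.1
Ratio = 1.19457
ln(ratio) = 0.177786
t = 0.177786 / 0.11 = 1.62 hours

1.62


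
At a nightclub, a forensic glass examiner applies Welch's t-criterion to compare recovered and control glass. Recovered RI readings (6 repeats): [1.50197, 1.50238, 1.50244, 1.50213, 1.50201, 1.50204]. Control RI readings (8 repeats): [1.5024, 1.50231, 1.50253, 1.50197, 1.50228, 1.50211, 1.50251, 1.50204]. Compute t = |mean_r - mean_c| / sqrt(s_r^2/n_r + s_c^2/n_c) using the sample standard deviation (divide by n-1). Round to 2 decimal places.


Welch's t-criterion for glass RI comparison:
Recovered mean = sum / n_r = 9.01297 / 6 = 1.5021617
Control mean = sum / n_c = 12.01815 / 8 = 1.5022688
Recovered sample variance s_r^2 = 4.01367e-08
Control sample variance s_c^2 = 4.46125e-08
Welch SE (unpooled) = sqrt(s_r^2/n_r + s_c^2/n_c) = sqrt(6.68944e-09 + 5.57656e-09) = sqrt(1.2266e-08) = 0.000110752
|mean_r - mean_c| = 0.000107083
t = 0.000107083 / 0.000110752 = 0.97

0.97


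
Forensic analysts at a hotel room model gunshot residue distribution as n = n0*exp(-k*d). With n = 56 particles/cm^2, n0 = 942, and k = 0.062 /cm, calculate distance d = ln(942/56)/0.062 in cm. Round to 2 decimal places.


GSR distance calculation:
n0/n = 942 / 56 = 16.821429
ln(n0/n) = 2.822654
d = 2.822654 / 0.062 = 45.53 cm

45.53


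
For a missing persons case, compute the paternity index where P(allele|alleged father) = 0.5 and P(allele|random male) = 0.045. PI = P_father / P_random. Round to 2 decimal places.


Paternity Index calculation:
PI = P(allele|father) / P(allele|random)
PI = 0.5 / 0.045
PI = 11.11

11.11


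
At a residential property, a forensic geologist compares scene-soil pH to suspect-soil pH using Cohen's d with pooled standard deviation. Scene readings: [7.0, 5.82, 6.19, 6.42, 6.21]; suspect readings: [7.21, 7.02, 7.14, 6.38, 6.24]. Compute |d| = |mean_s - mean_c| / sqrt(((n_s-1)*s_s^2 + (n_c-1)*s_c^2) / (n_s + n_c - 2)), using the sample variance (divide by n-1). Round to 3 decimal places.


Pooled-variance Cohen's d for soil pH comparison:
Scene mean = 31.64 / 5 = 6.328
Suspect mean = 33.99 / 5 = 6.798
Scene sample variance s_s^2 = 0.18777
Suspect sample variance s_c^2 = 0.20552
Pooled variance = ((n_s-1)*s_s^2 + (n_c-1)*s_c^2) / (n_s + n_c - 2) = 0.196645
Pooled SD = sqrt(0.196645) = 0.443447
Mean difference = -0.47
|d| = |-0.47| / 0.443447 = 1.060

1.060


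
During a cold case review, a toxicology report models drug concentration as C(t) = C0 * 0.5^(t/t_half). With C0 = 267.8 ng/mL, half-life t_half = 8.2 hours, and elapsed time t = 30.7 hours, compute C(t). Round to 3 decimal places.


Drug concentration decay:
Number of half-lives = t / t_half = 30.7 / 8.2 = 3.743902
Decay factor = 0.5^3.743902 = 0.07464027
C(t) = 267.8 * 0.07464027 = 19.989 ng/mL

19.989


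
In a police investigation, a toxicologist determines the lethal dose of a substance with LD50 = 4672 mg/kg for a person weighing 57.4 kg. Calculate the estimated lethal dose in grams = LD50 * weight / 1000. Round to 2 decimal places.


Lethal dose calculation:
Lethal dose = LD50 * body_weight / 1000
= 4672 * 57.4 / 1000
= 268172.8 / 1000
= 268.17 g

268.17


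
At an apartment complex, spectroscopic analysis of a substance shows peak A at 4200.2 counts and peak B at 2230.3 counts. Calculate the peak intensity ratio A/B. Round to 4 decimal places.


Spectral peak ratio:
Peak A = 4200.2 counts
Peak B = 2230.3 counts
Ratio = 4200.2 / 2230.3 = 1.8832

1.8832


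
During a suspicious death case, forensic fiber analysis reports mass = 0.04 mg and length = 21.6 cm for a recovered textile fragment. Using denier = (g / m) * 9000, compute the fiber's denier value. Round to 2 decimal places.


Denier calculation:
Mass in grams = 0.04 mg / 1000 = 0.00004 g
Length in meters = 21.6 cm / 100 = 0.216 m
Linear density = mass / length = 0.00004 / 0.216 = 0.00018519 g/m
Denier = (g/m) * 9000 = 0.00018519 * 9000 = 1.67

1.67


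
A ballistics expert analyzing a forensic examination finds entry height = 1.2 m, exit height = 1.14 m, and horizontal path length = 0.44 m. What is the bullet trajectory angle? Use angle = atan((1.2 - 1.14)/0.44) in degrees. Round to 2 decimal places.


Bullet trajectory angle:
Height difference = 1.2 - 1.14 = 0.06 m
angle = atan(0.06 / 0.44)
angle = atan(0.136364)
angle = 7.77 degrees

7.77


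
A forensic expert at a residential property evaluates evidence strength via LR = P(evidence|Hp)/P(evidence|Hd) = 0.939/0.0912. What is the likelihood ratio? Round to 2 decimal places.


Likelihood ratio calculation:
LR = P(E|Hp) / P(E|Hd)
LR = 0.939 / 0.0912
LR = 10.30

10.30


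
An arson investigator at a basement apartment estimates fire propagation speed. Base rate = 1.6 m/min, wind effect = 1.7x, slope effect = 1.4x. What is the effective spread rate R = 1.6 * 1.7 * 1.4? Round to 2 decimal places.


Fire spread rate calculation:
R = R0 * wind_factor * slope_factor
= 1.6 * 1.7 * 1.4
= 2.72 * 1.4
= 3.81 m/min

3.81


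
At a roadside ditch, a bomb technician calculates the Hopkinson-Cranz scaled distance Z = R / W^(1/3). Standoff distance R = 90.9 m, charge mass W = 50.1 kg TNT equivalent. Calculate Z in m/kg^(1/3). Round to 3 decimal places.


Scaled distance calculation:
W^(1/3) = 50.1^(1/3) = 3.686486
Z = R / W^(1/3) = 90.9 / 3.686486
Z = 24.658 m/kg^(1/3)

24.658


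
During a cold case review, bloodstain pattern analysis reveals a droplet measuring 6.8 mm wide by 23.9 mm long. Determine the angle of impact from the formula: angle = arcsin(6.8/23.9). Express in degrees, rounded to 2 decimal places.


Blood spatter impact angle calculation:
width / length = 6.8 / 23.9 = 0.284519
angle = arcsin(0.284519)
angle = 16.53 degrees

16.53


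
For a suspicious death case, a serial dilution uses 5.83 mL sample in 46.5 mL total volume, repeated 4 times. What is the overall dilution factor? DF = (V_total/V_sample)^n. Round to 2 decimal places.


Dilution factor calculation:
Single dilution = V_total / V_sample = 46.5 / 5.83 ≈ 7.975986
Number of dilutions = 4
Total DF = (46.5 / 5.83)^4 (full precision, rounded at the end) = 4047.04

4047.04


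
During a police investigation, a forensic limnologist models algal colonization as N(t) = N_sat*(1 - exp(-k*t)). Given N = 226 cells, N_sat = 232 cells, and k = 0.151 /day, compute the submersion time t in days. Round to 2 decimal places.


PMSI from diatom colonization curve:
N / N_sat = 226 / 232 = 0.974138
1 - N/N_sat = 0.025862
ln(1 - N/N_sat) = -3.654981
t = -ln(1 - N/N_sat) / k = -(-3.654981) / 0.151 = 24.21 days

24.21


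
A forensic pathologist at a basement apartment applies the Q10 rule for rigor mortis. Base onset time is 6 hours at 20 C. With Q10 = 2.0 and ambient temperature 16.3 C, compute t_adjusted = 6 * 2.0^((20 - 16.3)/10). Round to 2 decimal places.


Rigor mortis time adjustment:
Exponent = (T_ref - T_actual) / 10 = (20 - 16.3) / 10 = 0.37
Q10 factor = 2.0^0.37 = 1.29235
t_adjusted = 6 * 1.29235 = 7.75 hours

7.75


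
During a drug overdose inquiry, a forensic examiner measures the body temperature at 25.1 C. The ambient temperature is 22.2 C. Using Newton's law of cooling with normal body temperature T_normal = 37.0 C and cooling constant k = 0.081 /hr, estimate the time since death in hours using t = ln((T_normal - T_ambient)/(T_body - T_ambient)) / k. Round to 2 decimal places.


Using Newton's law of cooling:
t = ln((T_normal - T_ambient) / (T_body - T_ambient)) / k
T_normal - T_ambient = 14.8
T_body - T_ambient = 2.9
Ratio = 5.103448
ln(ratio) = 1.629916
t = 1.629916 / 0.081 = 20.12 hours

20.12


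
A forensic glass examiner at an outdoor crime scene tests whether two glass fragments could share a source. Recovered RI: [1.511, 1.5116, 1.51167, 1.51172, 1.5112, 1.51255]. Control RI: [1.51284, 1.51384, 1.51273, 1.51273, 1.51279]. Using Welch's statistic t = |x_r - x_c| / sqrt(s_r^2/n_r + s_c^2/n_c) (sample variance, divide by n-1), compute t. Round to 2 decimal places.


Welch's t-criterion for glass RI comparison:
Recovered mean = sum / n_r = 9.06974 / 6 = 1.5116233
Control mean = sum / n_c = 7.56493 / 5 = 1.512986
Recovered sample variance s_r^2 = 2.87707e-07
Control sample variance s_c^2 = 2.3003e-07
Welch SE (unpooled) = sqrt(s_r^2/n_r + s_c^2/n_c) = sqrt(4.79511e-08 + 4.6006e-08) = sqrt(9.39571e-08) = 0.000306524
|mean_r - mean_c| = 0.00136267
t = 0.00136267 / 0.000306524 = 4.45

4.45


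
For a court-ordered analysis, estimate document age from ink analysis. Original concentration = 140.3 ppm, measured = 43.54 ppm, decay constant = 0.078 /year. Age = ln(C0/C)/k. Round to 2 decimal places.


Document age estimation:
C0/C = 140.3 / 43.54 = 3.222324
ln(C0/C) = 1.170103
t = 1.170103 / 0.078 = 15.00 years

15.00
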